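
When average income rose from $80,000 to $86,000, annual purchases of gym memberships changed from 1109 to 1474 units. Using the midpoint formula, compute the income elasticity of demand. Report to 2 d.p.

3.91

ΔQ = 365, ΔI = 6000. Midpoints: Ī = 83,000, Q̄ = 1291.5.
ε_I = (ΔQ/ΔI)(Ī/Q̄) = (365/6000)(83000/1291.5).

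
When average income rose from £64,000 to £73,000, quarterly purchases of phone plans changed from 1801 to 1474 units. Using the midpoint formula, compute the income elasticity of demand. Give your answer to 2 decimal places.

-1.52

ΔQ = -327, ΔI = 9000. Midpoints: Ī = 68,500, Q̄ = 1637.5.
ε_I = (ΔQ/ΔI)(Ī/Q̄) = (-327/9000)(68500/1637.5).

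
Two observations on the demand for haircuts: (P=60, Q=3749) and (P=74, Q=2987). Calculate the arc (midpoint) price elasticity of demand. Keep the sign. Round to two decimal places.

-1.08

ΔQ = 2987 − 3749 = -762; ΔP = 74 − 60 = 14.
Midpoints: P̄ = 67.00, Q̄ = 3368.0.
ε = (ΔQ/ΔP)(P̄/Q̄) = (-762/14)(67.00/3368.0).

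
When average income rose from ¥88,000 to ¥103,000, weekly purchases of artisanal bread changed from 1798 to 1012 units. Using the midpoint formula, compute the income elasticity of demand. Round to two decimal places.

-3.56

ΔQ = -786, ΔI = 15000. Midpoints: Ī = 95,500, Q̄ = 1405.0.
ε_I = (ΔQ/ΔI)(Ī/Q̄) = (-786/15000)(95500/1405.0).
ε_I < 0, so the good is inferior.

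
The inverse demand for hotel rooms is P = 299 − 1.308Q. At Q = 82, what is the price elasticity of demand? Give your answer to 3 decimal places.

-1.788

At Q = 82, P = 299 − 1.308(82) = 191.74.
dP/dQ = −1.308, so dQ/dP = 1/(−1.308) = -0.765.
ε = (dQ/dP)(P/Q) = (-0.765)(191.74/82).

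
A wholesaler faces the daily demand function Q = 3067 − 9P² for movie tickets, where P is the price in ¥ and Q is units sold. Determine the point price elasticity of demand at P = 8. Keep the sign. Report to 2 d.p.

-0.46

At P = 8, Q = 2491.
dQ/dP = −18P = -144.
ε = (dQ/dP)(P/Q) = (-144)(8/2491).
|ε| < 1, so demand is inelastic at this price.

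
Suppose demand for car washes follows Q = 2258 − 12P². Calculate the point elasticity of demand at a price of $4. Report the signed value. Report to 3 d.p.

-0.186

At P = 4, Q = 2066.
dQ/dP = −24P = -96.
ε = (dQ/dP)(P/Q) = (-96)(4/2066).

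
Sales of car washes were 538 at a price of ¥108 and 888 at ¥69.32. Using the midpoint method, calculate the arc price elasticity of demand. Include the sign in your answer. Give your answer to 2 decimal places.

ΔQ = 888 − 538 = 350; ΔP = 69.32 − 108 = -38.68.
Midpoints: P̄ = 88.66, Q̄ = 713.0.
ε = (ΔQ/ΔP)(P̄/Q̄) = (350/-38.68)(88.66/713.0).

-1.13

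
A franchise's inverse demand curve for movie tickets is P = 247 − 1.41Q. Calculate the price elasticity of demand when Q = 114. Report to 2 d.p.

At Q = 114, P = 247 − 1.41(114) = 86.26.
dP/dQ = −1.41, so dQ/dP = 1/(−1.41) = -0.709.
ε = (dQ/dP)(P/Q) = (-0.709)(86.26/114).

-0.54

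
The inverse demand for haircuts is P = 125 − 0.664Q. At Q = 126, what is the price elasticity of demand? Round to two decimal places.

-0.49

At Q = 126, P = 125 − 0.664(126) = 41.34.
dP/dQ = −0.664, so dQ/dP = 1/(−0.664) = -1.506.
ε = (dQ/dP)(P/Q) = (-1.506)(41.34/126).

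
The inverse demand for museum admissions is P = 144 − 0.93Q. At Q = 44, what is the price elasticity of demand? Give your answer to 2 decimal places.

At Q = 44, P = 144 − 0.93(44) = 103.08.
dP/dQ = −0.93, so dQ/dP = 1/(−0.93) = -1.075.
ε = (dQ/dP)(P/Q) = (-1.075)(103.08/44).

-2.52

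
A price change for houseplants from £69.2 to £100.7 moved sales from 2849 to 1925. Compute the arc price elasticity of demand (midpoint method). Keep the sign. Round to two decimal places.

ΔQ = 1925 − 2849 = -924; ΔP = 100.7 − 69.2 = 31.5.
Midpoints: P̄ = 84.95, Q̄ = 2387.0.
ε = (ΔQ/ΔP)(P̄/Q̄) = (-924/31.5)(84.95/2387.0).

-1.04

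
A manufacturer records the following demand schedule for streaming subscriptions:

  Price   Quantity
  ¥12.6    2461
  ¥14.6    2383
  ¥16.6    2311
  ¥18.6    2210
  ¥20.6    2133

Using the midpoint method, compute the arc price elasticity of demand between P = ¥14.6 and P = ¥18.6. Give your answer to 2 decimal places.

At P = 14.6, Q = 2383; at P = 18.6, Q = 2210.
ΔQ = -173, ΔP = 4.0. Midpoints: P̄ = 16.60, Q̄ = 2296.5.
ε = (ΔQ/ΔP)(P̄/Q̄) = (-173/4.0)(16.60/2296.5).

-0.31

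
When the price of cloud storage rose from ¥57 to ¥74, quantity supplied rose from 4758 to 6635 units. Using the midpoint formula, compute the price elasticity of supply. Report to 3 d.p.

1.270

ΔQ = 6635 − 4758 = 1877; ΔP = 74 − 57 = 17.
Midpoints: P̄ = 65.50, Q̄ = 5696.5.
ε_s = (ΔQ/ΔP)(P̄/Q̄) = (1877/17)(65.50/5696.5).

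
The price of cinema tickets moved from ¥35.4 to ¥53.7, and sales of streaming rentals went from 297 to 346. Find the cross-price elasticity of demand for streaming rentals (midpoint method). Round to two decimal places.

ΔQ_x = 346 − 297 = 49; ΔP_y = 53.7 − 35.4 = 18.3.
Midpoints: P̄_y = 44.55, Q̄_x = 321.5.
ε_xy = (ΔQ_x/ΔP_y)(P̄_y/Q̄_x) = (49/18.3)(44.55/321.5).

0.37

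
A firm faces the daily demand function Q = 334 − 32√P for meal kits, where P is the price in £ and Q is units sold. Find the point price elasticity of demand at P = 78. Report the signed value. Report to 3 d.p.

-2.750

At P = 78, Q = 51.384.
dQ/dP = −32/(2√P) = -1.812.
ε = (dQ/dP)(P/Q) = (-1.812)(78/51.384).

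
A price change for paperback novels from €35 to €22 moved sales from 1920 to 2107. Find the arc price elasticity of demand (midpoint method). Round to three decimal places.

-0.204

ΔQ = 2107 − 1920 = 187; ΔP = 22 − 35 = -13.
Midpoints: P̄ = 28.50, Q̄ = 2013.5.
ε = (ΔQ/ΔP)(P̄/Q̄) = (187/-13)(28.50/2013.5).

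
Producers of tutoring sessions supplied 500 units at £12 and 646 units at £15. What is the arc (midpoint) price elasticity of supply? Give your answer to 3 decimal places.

ΔQ = 646 − 500 = 146; ΔP = 15 − 12 = 3.
Midpoints: P̄ = 13.50, Q̄ = 573.0.
ε_s = (ΔQ/ΔP)(P̄/Q̄) = (146/3)(13.50/573.0).

1.147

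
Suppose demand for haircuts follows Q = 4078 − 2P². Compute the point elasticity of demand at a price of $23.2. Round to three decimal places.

-0.717

At P = 23.2, Q = 3001.520.
dQ/dP = −4P = -92.800.
ε = (dQ/dP)(P/Q) = (-92.800)(23.2/3001.520).
|ε| < 1, so demand is inelastic at this price.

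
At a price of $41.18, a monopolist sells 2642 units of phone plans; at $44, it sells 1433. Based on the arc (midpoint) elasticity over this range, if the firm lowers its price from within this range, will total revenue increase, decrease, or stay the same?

Arc ε = (-1209/2.82)(42.59/2037.5) ≈ -8.962.
|ε| = 8.96 > 1, so demand is elastic. A price cut therefore raises total revenue.

increase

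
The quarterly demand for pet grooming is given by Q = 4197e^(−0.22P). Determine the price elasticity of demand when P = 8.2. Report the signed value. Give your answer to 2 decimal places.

At P = 8.2, Q = 690.990.
dQ/dP = −0.22·4197e^(−0.22P) = −0.22Q = -152.018.
ε = (dQ/dP)(P/Q) = (-152.018)(8.2/690.990).
|ε| > 1, so demand is elastic at this price.

-1.80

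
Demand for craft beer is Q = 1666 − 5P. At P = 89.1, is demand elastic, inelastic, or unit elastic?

Q = 1220.500, dQ/dP = -5.
ε = (dQ/dP)(P/Q) ≈ -0.365.
|ε| = 0.37 < 1.

inelastic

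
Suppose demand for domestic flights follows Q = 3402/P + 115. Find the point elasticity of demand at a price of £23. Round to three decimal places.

At P = 23, Q = 262.913.
dQ/dP = −3402/P² = -6.431.
ε = (dQ/dP)(P/Q) = (-6.431)(23/262.913).

-0.563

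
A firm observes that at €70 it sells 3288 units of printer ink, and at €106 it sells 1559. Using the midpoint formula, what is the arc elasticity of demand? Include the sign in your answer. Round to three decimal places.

-1.744

ΔQ = 1559 − 3288 = -1729; ΔP = 106 − 70 = 36.
Midpoints: P̄ = 88.00, Q̄ = 2423.5.
ε = (ΔQ/ΔP)(P̄/Q̄) = (-1729/36)(88.00/2423.5).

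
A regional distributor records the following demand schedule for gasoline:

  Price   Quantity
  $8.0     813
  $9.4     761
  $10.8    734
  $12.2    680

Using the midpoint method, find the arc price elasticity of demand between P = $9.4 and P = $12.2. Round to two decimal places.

At P = 9.4, Q = 761; at P = 12.2, Q = 680.
ΔQ = -81, ΔP = 2.8. Midpoints: P̄ = 10.80, Q̄ = 720.5.
ε = (ΔQ/ΔP)(P̄/Q̄) = (-81/2.8)(10.80/720.5).

-0.43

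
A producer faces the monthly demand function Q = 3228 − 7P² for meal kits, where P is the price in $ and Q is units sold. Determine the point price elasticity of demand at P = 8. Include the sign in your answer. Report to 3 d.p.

-0.322

At P = 8, Q = 2780.
dQ/dP = −14P = -112.
ε = (dQ/dP)(P/Q) = (-112)(8/2780).
|ε| < 1, so demand is inelastic at this price.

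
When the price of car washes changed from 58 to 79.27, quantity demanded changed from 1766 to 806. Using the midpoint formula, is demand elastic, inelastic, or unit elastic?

Arc ε ≈ -2.409.
|ε| = 2.41 > 1.

elastic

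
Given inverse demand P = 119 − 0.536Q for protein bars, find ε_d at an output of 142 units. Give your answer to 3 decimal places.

-0.563

At Q = 142, P = 119 − 0.536(142) = 42.89.
dP/dQ = −0.536, so dQ/dP = 1/(−0.536) = -1.866.
ε = (dQ/dP)(P/Q) = (-1.866)(42.89/142).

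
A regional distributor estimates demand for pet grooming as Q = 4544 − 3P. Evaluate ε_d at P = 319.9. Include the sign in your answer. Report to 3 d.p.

At P = 319.9, Q = 3584.300.
dQ/dP = −3.
ε = (dQ/dP)(P/Q) = (-3)(319.9/3584.300).

-0.268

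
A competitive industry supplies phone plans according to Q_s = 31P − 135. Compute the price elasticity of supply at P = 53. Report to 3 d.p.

At P = 53, Q_s = 1508.
dQ_s/dP = 31.
ε_s = (dQ_s/dP)(P/Q_s) = (31)(53/1508).

1.090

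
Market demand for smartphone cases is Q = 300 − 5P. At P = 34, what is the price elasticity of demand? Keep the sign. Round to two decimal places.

-1.31

At P = 34, Q = 130.
dQ/dP = −5.
ε = (dQ/dP)(P/Q) = (-5)(34/130).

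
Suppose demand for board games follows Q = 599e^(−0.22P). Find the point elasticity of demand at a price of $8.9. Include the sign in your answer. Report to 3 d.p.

At P = 8.9, Q = 84.543.
dQ/dP = −0.22·599e^(−0.22P) = −0.22Q = -18.599.
ε = (dQ/dP)(P/Q) = (-18.599)(8.9/84.543).
|ε| > 1, so demand is elastic at this price.

-1.958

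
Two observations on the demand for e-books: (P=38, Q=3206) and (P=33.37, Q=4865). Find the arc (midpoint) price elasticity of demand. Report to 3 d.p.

ΔQ = 4865 − 3206 = 1659; ΔP = 33.37 − 38 = -4.63.
Midpoints: P̄ = 35.69, Q̄ = 4035.5.
ε = (ΔQ/ΔP)(P̄/Q̄) = (1659/-4.63)(35.69/4035.5).

-3.169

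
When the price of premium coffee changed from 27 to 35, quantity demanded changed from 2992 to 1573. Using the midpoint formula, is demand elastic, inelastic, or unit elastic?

Arc ε ≈ -2.409.
|ε| = 2.41 > 1.

elastic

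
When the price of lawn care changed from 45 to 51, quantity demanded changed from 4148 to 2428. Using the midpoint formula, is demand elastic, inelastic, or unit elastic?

elastic

Arc ε ≈ -4.185.
|ε| = 4.18 > 1.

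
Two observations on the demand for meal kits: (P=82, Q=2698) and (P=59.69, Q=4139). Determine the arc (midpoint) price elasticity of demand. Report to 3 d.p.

-1.339

ΔQ = 4139 − 2698 = 1441; ΔP = 59.69 − 82 = -22.31.
Midpoints: P̄ = 70.84, Q̄ = 3418.5.
ε = (ΔQ/ΔP)(P̄/Q̄) = (1441/-22.31)(70.84/3418.5).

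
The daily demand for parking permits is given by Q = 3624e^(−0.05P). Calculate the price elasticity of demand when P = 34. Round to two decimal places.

At P = 34, Q = 662.045.
dQ/dP = −0.05·3624e^(−0.05P) = −0.05Q = -33.102.
ε = (dQ/dP)(P/Q) = (-33.102)(34/662.045).

-1.70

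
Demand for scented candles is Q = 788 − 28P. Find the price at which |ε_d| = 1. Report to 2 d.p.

For linear demand Q = a − bP, ε = −bP/(a − bP). |ε| = 1 when bP = a − bP, i.e. P = a/(2b).
P = 788/(2·28) = 788/56 = 14.0714.

14.07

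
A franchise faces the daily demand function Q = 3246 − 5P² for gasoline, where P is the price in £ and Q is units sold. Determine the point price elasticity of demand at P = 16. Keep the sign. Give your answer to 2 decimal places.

At P = 16, Q = 1966.
dQ/dP = −10P = -160.
ε = (dQ/dP)(P/Q) = (-160)(16/1966).
|ε| > 1, so demand is elastic at this price.

-1.30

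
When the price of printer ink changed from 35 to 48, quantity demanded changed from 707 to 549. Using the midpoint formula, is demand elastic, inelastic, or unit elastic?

Arc ε ≈ -0.803.
|ε| = 0.80 < 1.

inelastic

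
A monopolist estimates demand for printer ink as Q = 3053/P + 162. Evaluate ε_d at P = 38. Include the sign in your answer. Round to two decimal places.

At P = 38, Q = 242.342.
dQ/dP = −3053/P² = -2.114.
ε = (dQ/dP)(P/Q) = (-2.114)(38/242.342).

-0.33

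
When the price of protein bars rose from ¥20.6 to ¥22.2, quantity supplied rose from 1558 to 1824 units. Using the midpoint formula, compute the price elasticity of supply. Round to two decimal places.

ΔQ = 1824 − 1558 = 266; ΔP = 22.2 − 20.6 = 1.6.
Midpoints: P̄ = 21.40, Q̄ = 1691.0.
ε_s = (ΔQ/ΔP)(P̄/Q̄) = (266/1.6)(21.40/1691.0).

2.10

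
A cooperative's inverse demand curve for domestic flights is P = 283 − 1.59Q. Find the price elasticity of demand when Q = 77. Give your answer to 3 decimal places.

At Q = 77, P = 283 − 1.59(77) = 160.57.
dP/dQ = −1.59, so dQ/dP = 1/(−1.59) = -0.629.
ε = (dQ/dP)(P/Q) = (-0.629)(160.57/77).

-1.312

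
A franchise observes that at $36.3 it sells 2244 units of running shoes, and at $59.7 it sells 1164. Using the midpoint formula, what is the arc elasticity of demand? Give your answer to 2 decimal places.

ΔQ = 1164 − 2244 = -1080; ΔP = 59.7 − 36.3 = 23.4.
Midpoints: P̄ = 48.00, Q̄ = 1704.0.
ε = (ΔQ/ΔP)(P̄/Q̄) = (-1080/23.4)(48.00/1704.0).

-1.30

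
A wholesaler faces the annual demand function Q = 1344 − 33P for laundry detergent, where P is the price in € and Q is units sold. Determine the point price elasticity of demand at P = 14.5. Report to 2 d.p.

-0.55

At P = 14.5, Q = 865.500.
dQ/dP = −33.
ε = (dQ/dP)(P/Q) = (-33)(14.5/865.500).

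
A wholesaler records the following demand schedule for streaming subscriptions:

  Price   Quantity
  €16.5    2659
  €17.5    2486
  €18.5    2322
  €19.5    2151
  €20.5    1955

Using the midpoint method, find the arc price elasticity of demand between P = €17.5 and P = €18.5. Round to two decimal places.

-1.23

At P = 17.5, Q = 2486; at P = 18.5, Q = 2322.
ΔQ = -164, ΔP = 1.0. Midpoints: P̄ = 18.00, Q̄ = 2404.0.
ε = (ΔQ/ΔP)(P̄/Q̄) = (-164/1.0)(18.00/2404.0).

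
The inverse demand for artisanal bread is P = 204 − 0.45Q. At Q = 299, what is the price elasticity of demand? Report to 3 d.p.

-0.516

At Q = 299, P = 204 − 0.45(299) = 69.45.
dP/dQ = −0.45, so dQ/dP = 1/(−0.45) = -2.222.
ε = (dQ/dP)(P/Q) = (-2.222)(69.45/299).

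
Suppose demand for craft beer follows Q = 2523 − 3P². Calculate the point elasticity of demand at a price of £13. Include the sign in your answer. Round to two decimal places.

-0.50

At P = 13, Q = 2016.
dQ/dP = −6P = -78.
ε = (dQ/dP)(P/Q) = (-78)(13/2016).
|ε| < 1, so demand is inelastic at this price.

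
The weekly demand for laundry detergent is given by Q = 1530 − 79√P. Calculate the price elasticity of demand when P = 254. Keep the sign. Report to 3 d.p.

At P = 254, Q = 270.947.
dQ/dP = −79/(2√P) = -2.478.
ε = (dQ/dP)(P/Q) = (-2.478)(254/270.947).
|ε| > 1, so demand is elastic at this price.

-2.323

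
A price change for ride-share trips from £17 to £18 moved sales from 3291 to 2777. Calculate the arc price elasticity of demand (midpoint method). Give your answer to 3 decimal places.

ΔQ = 2777 − 3291 = -514; ΔP = 18 − 17 = 1.
Midpoints: P̄ = 17.50, Q̄ = 3034.0.
ε = (ΔQ/ΔP)(P̄/Q̄) = (-514/1)(17.50/3034.0).

-2.965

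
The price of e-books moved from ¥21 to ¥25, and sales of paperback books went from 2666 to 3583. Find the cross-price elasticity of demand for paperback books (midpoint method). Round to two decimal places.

1.69

ΔQ_x = 3583 − 2666 = 917; ΔP_y = 25 − 21 = 4.
Midpoints: P̄_y = 23.00, Q̄_x = 3124.5.
ε_xy = (ΔQ_x/ΔP_y)(P̄_y/Q̄_x) = (917/4)(23.00/3124.5).
ε_xy > 0, so the goods are substitutes.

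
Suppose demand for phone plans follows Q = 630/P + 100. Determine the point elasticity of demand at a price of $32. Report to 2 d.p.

-0.16

At P = 32, Q = 119.688.
dQ/dP = −630/P² = -0.615.
ε = (dQ/dP)(P/Q) = (-0.615)(32/119.688).
|ε| < 1, so demand is inelastic at this price.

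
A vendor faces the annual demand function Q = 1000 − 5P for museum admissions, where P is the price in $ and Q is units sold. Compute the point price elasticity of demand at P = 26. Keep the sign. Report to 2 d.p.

At P = 26, Q = 870.
dQ/dP = −5.
ε = (dQ/dP)(P/Q) = (-5)(26/870).

-0.15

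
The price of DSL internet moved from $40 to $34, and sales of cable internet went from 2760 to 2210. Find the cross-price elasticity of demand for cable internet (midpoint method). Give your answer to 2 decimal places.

1.36

ΔQ_x = 2210 − 2760 = -550; ΔP_y = 34 − 40 = -6.
Midpoints: P̄_y = 37.00, Q̄_x = 2485.0.
ε_xy = (ΔQ_x/ΔP_y)(P̄_y/Q̄_x) = (-550/-6)(37.00/2485.0).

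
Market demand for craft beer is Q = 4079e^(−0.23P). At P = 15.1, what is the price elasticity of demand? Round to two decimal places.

At P = 15.1, Q = 126.546.
dQ/dP = −0.23·4079e^(−0.23P) = −0.23Q = -29.106.
ε = (dQ/dP)(P/Q) = (-29.106)(15.1/126.546).

-3.47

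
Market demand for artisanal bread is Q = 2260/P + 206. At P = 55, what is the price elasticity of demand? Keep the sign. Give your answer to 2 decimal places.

-0.17

At P = 55, Q = 247.091.
dQ/dP = −2260/P² = -0.747.
ε = (dQ/dP)(P/Q) = (-0.747)(55/247.091).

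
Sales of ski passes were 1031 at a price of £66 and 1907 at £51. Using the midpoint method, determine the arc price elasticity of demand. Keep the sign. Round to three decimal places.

-2.326

ΔQ = 1907 − 1031 = 876; ΔP = 51 − 66 = -15.
Midpoints: P̄ = 58.50, Q̄ = 1469.0.
ε = (ΔQ/ΔP)(P̄/Q̄) = (876/-15)(58.50/1469.0).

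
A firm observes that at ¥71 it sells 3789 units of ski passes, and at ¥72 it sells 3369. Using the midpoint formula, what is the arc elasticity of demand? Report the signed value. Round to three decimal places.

-8.391

ΔQ = 3369 − 3789 = -420; ΔP = 72 − 71 = 1.
Midpoints: P̄ = 71.50, Q̄ = 3579.0.
ε = (ΔQ/ΔP)(P̄/Q̄) = (-420/1)(71.50/3579.0).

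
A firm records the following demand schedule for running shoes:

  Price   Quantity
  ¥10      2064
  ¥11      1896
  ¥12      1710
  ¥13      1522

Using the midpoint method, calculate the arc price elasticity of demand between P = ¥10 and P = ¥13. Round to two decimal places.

-1.16

At P = 10, Q = 2064; at P = 13, Q = 1522.
ΔQ = -542, ΔP = 3. Midpoints: P̄ = 11.50, Q̄ = 1793.0.
ε = (ΔQ/ΔP)(P̄/Q̄) = (-542/3)(11.50/1793.0).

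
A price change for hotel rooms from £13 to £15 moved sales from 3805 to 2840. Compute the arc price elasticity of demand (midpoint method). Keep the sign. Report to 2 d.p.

-2.03

ΔQ = 2840 − 3805 = -965; ΔP = 15 − 13 = 2.
Midpoints: P̄ = 14.00, Q̄ = 3322.5.
ε = (ΔQ/ΔP)(P̄/Q̄) = (-965/2)(14.00/3322.5).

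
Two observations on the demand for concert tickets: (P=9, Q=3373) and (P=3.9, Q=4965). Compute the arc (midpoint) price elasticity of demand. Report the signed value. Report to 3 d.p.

ΔQ = 4965 − 3373 = 1592; ΔP = 3.9 − 9 = -5.1.
Midpoints: P̄ = 6.45, Q̄ = 4169.0.
ε = (ΔQ/ΔP)(P̄/Q̄) = (1592/-5.1)(6.45/4169.0).

-0.483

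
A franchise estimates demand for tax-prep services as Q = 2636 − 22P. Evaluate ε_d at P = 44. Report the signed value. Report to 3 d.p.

At P = 44, Q = 1668.
dQ/dP = −22.
ε = (dQ/dP)(P/Q) = (-22)(44/1668).

-0.580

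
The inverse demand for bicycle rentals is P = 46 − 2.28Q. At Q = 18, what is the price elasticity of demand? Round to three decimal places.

At Q = 18, P = 46 − 2.28(18) = 4.96.
dP/dQ = −2.28, so dQ/dP = 1/(−2.28) = -0.439.
ε = (dQ/dP)(P/Q) = (-0.439)(4.96/18).

-0.121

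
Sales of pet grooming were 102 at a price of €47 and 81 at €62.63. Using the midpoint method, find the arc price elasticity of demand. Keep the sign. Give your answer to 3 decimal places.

ΔQ = 81 − 102 = -21; ΔP = 62.63 − 47 = 15.63.
Midpoints: P̄ = 54.81, Q̄ = 91.5.
ε = (ΔQ/ΔP)(P̄/Q̄) = (-21/15.63)(54.81/91.5).

-0.805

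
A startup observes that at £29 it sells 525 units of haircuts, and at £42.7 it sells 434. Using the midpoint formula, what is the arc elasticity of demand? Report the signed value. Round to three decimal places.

ΔQ = 434 − 525 = -91; ΔP = 42.7 − 29 = 13.7.
Midpoints: P̄ = 35.85, Q̄ = 479.5.
ε = (ΔQ/ΔP)(P̄/Q̄) = (-91/13.7)(35.85/479.5).

-0.497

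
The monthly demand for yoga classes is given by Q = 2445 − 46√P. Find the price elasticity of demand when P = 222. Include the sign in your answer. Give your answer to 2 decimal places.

-0.19

At P = 222, Q = 1759.615.
dQ/dP = −46/(2√P) = -1.544.
ε = (dQ/dP)(P/Q) = (-1.544)(222/1759.615).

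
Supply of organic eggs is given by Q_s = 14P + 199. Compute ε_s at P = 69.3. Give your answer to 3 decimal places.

At P = 69.3, Q_s = 1169.20.
dQ_s/dP = 14.
ε_s = (dQ_s/dP)(P/Q_s) = (14)(69.3/1169.20).

0.830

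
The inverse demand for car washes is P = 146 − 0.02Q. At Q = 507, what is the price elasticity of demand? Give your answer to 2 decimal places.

-13.40

At Q = 507, P = 146 − 0.02(507) = 135.86.
dP/dQ = −0.02, so dQ/dP = 1/(−0.02) = -50.000.
ε = (dQ/dP)(P/Q) = (-50.000)(135.86/507).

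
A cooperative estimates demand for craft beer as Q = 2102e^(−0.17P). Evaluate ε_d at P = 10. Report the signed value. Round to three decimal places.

At P = 10, Q = 384.001.
dQ/dP = −0.17·2102e^(−0.17P) = −0.17Q = -65.280.
ε = (dQ/dP)(P/Q) = (-65.280)(10/384.001).

-1.700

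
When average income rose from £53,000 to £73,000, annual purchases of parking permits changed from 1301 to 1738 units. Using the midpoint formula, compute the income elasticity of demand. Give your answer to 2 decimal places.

0.91

ΔQ = 437, ΔI = 20000. Midpoints: Ī = 63,000, Q̄ = 1519.5.
ε_I = (ΔQ/ΔI)(Ī/Q̄) = (437/20000)(63000/1519.5).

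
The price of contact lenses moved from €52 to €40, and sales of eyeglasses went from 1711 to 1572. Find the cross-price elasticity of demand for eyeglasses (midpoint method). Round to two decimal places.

0.32

ΔQ_x = 1572 − 1711 = -139; ΔP_y = 40 − 52 = -12.
Midpoints: P̄_y = 46.00, Q̄_x = 1641.5.
ε_xy = (ΔQ_x/ΔP_y)(P̄_y/Q̄_x) = (-139/-12)(46.00/1641.5).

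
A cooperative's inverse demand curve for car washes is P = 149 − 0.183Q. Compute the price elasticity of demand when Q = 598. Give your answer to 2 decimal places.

At Q = 598, P = 149 − 0.183(598) = 39.57.
dP/dQ = −0.183, so dQ/dP = 1/(−0.183) = -5.464.
ε = (dQ/dP)(P/Q) = (-5.464)(39.57/598).

-0.36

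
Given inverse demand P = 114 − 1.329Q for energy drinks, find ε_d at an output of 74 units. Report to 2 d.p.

-0.16

At Q = 74, P = 114 − 1.329(74) = 15.65.
dP/dQ = −1.329, so dQ/dP = 1/(−1.329) = -0.752.
ε = (dQ/dP)(P/Q) = (-0.752)(15.65/74).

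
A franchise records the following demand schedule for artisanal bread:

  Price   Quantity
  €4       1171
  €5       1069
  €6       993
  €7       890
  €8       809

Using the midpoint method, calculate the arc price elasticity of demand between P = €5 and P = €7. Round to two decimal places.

At P = 5, Q = 1069; at P = 7, Q = 890.
ΔQ = -179, ΔP = 2. Midpoints: P̄ = 6.00, Q̄ = 979.5.
ε = (ΔQ/ΔP)(P̄/Q̄) = (-179/2)(6.00/979.5).

-0.55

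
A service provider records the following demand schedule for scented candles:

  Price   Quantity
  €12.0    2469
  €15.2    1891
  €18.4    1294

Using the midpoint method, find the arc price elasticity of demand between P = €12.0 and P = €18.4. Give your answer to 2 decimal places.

At P = 12.0, Q = 2469; at P = 18.4, Q = 1294.
ΔQ = -1175, ΔP = 6.4. Midpoints: P̄ = 15.20, Q̄ = 1881.5.
ε = (ΔQ/ΔP)(P̄/Q̄) = (-1175/6.4)(15.20/1881.5).

-1.48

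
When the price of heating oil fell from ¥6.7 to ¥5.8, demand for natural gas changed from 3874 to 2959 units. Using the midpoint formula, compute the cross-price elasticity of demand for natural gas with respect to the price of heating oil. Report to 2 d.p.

ΔQ_x = 2959 − 3874 = -915; ΔP_y = 5.8 − 6.7 = -0.9.
Midpoints: P̄_y = 6.25, Q̄_x = 3416.5.
ε_xy = (ΔQ_x/ΔP_y)(P̄_y/Q̄_x) = (-915/-0.9)(6.25/3416.5).
ε_xy > 0, so the goods are substitutes.

1.86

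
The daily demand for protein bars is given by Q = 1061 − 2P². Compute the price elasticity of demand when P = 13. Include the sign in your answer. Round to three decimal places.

-0.935

At P = 13, Q = 723.
dQ/dP = −4P = -52.
ε = (dQ/dP)(P/Q) = (-52)(13/723).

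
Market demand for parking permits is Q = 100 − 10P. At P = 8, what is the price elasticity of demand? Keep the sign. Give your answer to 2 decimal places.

At P = 8, Q = 20.
dQ/dP = −10.
ε = (dQ/dP)(P/Q) = (-10)(8/20).

-4.00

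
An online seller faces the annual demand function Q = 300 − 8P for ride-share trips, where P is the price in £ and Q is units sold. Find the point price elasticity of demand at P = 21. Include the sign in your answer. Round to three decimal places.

-1.273

At P = 21, Q = 132.
dQ/dP = −8.
ε = (dQ/dP)(P/Q) = (-8)(21/132).
|ε| > 1, so demand is elastic at this price.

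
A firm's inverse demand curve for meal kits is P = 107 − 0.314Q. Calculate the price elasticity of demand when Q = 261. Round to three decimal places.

At Q = 261, P = 107 − 0.314(261) = 25.05.
dP/dQ = −0.314, so dQ/dP = 1/(−0.314) = -3.185.
ε = (dQ/dP)(P/Q) = (-3.185)(25.05/261).

-0.306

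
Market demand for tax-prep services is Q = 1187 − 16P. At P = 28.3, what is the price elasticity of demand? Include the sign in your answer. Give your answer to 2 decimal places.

At P = 28.3, Q = 734.200.
dQ/dP = −16.
ε = (dQ/dP)(P/Q) = (-16)(28.3/734.200).

-0.62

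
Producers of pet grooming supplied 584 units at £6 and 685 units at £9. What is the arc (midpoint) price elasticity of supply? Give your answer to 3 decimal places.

ΔQ = 685 − 584 = 101; ΔP = 9 − 6 = 3.
Midpoints: P̄ = 7.50, Q̄ = 634.5.
ε_s = (ΔQ/ΔP)(P̄/Q̄) = (101/3)(7.50/634.5).

0.398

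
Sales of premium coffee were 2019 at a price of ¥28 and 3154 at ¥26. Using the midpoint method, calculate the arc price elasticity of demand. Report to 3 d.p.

ΔQ = 3154 − 2019 = 1135; ΔP = 26 − 28 = -2.
Midpoints: P̄ = 27.00, Q̄ = 2586.5.
ε = (ΔQ/ΔP)(P̄/Q̄) = (1135/-2)(27.00/2586.5).

-5.924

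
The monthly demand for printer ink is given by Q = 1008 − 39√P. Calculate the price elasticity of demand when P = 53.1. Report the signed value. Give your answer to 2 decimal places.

At P = 53.1, Q = 723.808.
dQ/dP = −39/(2√P) = -2.676.
ε = (dQ/dP)(P/Q) = (-2.676)(53.1/723.808).
|ε| < 1, so demand is inelastic at this price.

-0.20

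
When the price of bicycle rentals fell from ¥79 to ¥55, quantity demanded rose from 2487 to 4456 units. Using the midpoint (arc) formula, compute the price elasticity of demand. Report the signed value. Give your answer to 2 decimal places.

ΔQ = 4456 − 2487 = 1969; ΔP = 55 − 79 = -24.
Midpoints: P̄ = 67.00, Q̄ = 3471.5.
ε = (ΔQ/ΔP)(P̄/Q̄) = (1969/-24)(67.00/3471.5).

-1.58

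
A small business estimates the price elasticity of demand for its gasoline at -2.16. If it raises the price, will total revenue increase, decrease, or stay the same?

decrease

|ε| = 2.16 > 1, so demand is elastic. A price rise therefore reduces total revenue.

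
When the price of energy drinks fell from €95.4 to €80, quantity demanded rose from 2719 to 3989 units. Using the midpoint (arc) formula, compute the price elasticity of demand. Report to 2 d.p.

ΔQ = 3989 − 2719 = 1270; ΔP = 80 − 95.4 = -15.4.
Midpoints: P̄ = 87.70, Q̄ = 3354.0.
ε = (ΔQ/ΔP)(P̄/Q̄) = (1270/-15.4)(87.70/3354.0).

-2.16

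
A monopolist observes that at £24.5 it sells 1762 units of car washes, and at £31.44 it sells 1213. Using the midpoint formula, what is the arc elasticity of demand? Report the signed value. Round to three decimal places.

-1.487

ΔQ = 1213 − 1762 = -549; ΔP = 31.44 − 24.5 = 6.94.
Midpoints: P̄ = 27.97, Q̄ = 1487.5.
ε = (ΔQ/ΔP)(P̄/Q̄) = (-549/6.94)(27.97/1487.5).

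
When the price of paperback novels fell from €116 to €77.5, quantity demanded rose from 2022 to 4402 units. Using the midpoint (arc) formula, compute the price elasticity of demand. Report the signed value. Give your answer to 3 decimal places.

ΔQ = 4402 − 2022 = 2380; ΔP = 77.5 − 116 = -38.5.
Midpoints: P̄ = 96.75, Q̄ = 3212.0.
ε = (ΔQ/ΔP)(P̄/Q̄) = (2380/-38.5)(96.75/3212.0).

-1.862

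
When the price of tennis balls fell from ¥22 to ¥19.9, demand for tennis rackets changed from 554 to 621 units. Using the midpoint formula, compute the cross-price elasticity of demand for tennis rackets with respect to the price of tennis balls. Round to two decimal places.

-1.14

ΔQ_x = 621 − 554 = 67; ΔP_y = 19.9 − 22 = -2.1.
Midpoints: P̄_y = 20.95, Q̄_x = 587.5.
ε_xy = (ΔQ_x/ΔP_y)(P̄_y/Q̄_x) = (67/-2.1)(20.95/587.5).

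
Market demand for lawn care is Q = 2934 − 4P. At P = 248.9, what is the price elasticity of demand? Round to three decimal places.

-0.514

At P = 248.9, Q = 1938.400.
dQ/dP = −4.
ε = (dQ/dP)(P/Q) = (-4)(248.9/1938.400).
|ε| < 1, so demand is inelastic at this price.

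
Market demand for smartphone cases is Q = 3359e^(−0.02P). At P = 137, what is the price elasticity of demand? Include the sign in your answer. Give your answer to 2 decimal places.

At P = 137, Q = 216.892.
dQ/dP = −0.02·3359e^(−0.02P) = −0.02Q = -4.338.
ε = (dQ/dP)(P/Q) = (-4.338)(137/216.892).

-2.74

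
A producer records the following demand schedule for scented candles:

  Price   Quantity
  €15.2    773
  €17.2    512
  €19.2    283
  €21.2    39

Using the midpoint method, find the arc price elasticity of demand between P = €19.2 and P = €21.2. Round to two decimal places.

-15.31

At P = 19.2, Q = 283; at P = 21.2, Q = 39.
ΔQ = -244, ΔP = 2.0. Midpoints: P̄ = 20.20, Q̄ = 161.0.
ε = (ΔQ/ΔP)(P̄/Q̄) = (-244/2.0)(20.20/161.0).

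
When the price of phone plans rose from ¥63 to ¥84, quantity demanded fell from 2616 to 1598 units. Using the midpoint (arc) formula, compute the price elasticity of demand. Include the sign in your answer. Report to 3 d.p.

-1.691

ΔQ = 1598 − 2616 = -1018; ΔP = 84 − 63 = 21.
Midpoints: P̄ = 73.50, Q̄ = 2107.0.
ε = (ΔQ/ΔP)(P̄/Q̄) = (-1018/21)(73.50/2107.0).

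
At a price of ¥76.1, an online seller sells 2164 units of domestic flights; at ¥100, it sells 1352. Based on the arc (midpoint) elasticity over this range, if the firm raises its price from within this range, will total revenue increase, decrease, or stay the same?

decrease

Arc ε = (-812/23.9)(88.05/1758.0) ≈ -1.702.
|ε| = 1.70 > 1, so demand is elastic. A price rise therefore reduces total revenue.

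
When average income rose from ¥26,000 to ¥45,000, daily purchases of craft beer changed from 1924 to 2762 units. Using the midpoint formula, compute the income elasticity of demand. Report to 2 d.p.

0.67

ΔQ = 838, ΔI = 19000. Midpoints: Ī = 35,500, Q̄ = 2343.0.
ε_I = (ΔQ/ΔI)(Ī/Q̄) = (838/19000)(35500/2343.0).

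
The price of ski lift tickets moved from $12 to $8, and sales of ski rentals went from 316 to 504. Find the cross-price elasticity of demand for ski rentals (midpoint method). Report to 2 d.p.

-1.15

ΔQ_x = 504 − 316 = 188; ΔP_y = 8 − 12 = -4.
Midpoints: P̄_y = 10.00, Q̄_x = 410.0.
ε_xy = (ΔQ_x/ΔP_y)(P̄_y/Q̄_x) = (188/-4)(10.00/410.0).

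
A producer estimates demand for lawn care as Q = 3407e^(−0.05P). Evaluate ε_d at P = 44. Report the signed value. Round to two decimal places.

At P = 44, Q = 377.506.
dQ/dP = −0.05·3407e^(−0.05P) = −0.05Q = -18.875.
ε = (dQ/dP)(P/Q) = (-18.875)(44/377.506).
|ε| > 1, so demand is elastic at this price.

-2.20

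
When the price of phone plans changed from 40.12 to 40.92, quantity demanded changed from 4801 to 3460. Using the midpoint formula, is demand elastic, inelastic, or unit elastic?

Arc ε ≈ -16.444.
|ε| = 16.44 > 1.

elastic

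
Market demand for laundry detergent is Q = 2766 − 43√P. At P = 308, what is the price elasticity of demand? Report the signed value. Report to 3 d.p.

-0.188

At P = 308, Q = 2011.353.
dQ/dP = −43/(2√P) = -1.225.
ε = (dQ/dP)(P/Q) = (-1.225)(308/2011.353).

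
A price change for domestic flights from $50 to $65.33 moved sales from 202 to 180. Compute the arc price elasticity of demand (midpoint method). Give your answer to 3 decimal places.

-0.433

ΔQ = 180 − 202 = -22; ΔP = 65.33 − 50 = 15.33.
Midpoints: P̄ = 57.66, Q̄ = 191.0.
ε = (ΔQ/ΔP)(P̄/Q̄) = (-22/15.33)(57.66/191.0).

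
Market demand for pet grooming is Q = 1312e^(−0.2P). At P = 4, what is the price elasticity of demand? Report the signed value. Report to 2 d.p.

At P = 4, Q = 589.520.
dQ/dP = −0.2·1312e^(−0.2P) = −0.2Q = -117.904.
ε = (dQ/dP)(P/Q) = (-117.904)(4/589.520).
|ε| < 1, so demand is inelastic at this price.

-0.80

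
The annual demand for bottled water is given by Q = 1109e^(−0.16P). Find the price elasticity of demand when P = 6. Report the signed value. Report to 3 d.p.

-0.960

At P = 6, Q = 424.628.
dQ/dP = −0.16·1109e^(−0.16P) = −0.16Q = -67.941.
ε = (dQ/dP)(P/Q) = (-67.941)(6/424.628).
|ε| < 1, so demand is inelastic at this price.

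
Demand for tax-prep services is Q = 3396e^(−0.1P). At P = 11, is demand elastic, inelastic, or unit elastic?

elastic

Q = 1130.430, dQ/dP = -113.043.
ε = (dQ/dP)(P/Q) ≈ -1.100.
|ε| = 1.10 > 1.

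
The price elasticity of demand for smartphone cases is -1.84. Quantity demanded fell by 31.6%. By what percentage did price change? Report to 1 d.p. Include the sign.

%ΔP ≈ %ΔQ / ε = (-31.6%)/(-1.84) = 17.17%.

17.2%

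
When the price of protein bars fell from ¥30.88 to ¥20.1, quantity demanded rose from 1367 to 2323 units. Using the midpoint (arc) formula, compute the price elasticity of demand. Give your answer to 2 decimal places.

ΔQ = 2323 − 1367 = 956; ΔP = 20.1 − 30.88 = -10.78.
Midpoints: P̄ = 25.49, Q̄ = 1845.0.
ε = (ΔQ/ΔP)(P̄/Q̄) = (956/-10.78)(25.49/1845.0).

-1.23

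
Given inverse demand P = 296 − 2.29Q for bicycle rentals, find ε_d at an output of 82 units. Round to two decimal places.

At Q = 82, P = 296 − 2.29(82) = 108.22.
dP/dQ = −2.29, so dQ/dP = 1/(−2.29) = -0.437.
ε = (dQ/dP)(P/Q) = (-0.437)(108.22/82).

-0.58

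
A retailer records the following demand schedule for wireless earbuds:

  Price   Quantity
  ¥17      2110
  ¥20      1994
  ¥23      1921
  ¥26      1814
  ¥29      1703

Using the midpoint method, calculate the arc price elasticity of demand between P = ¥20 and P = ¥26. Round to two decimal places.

-0.36

At P = 20, Q = 1994; at P = 26, Q = 1814.
ΔQ = -180, ΔP = 6. Midpoints: P̄ = 23.00, Q̄ = 1904.0.
ε = (ΔQ/ΔP)(P̄/Q̄) = (-180/6)(23.00/1904.0).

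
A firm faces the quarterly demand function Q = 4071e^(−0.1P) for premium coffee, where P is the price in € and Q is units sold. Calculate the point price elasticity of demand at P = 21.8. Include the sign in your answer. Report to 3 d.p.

At P = 21.8, Q = 460.192.
dQ/dP = −0.1·4071e^(−0.1P) = −0.1Q = -46.019.
ε = (dQ/dP)(P/Q) = (-46.019)(21.8/460.192).
|ε| > 1, so demand is elastic at this price.

-2.180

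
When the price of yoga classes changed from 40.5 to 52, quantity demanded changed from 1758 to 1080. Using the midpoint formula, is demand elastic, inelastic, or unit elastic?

Arc ε ≈ -1.922.
|ε| = 1.92 > 1.

elastic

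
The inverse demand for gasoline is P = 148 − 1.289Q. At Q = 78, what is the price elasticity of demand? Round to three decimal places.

-0.472

At Q = 78, P = 148 − 1.289(78) = 47.46.
dP/dQ = −1.289, so dQ/dP = 1/(−1.289) = -0.776.
ε = (dQ/dP)(P/Q) = (-0.776)(47.46/78).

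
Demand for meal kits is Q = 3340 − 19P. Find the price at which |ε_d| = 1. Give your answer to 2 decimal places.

87.89

For linear demand Q = a − bP, ε = −bP/(a − bP). |ε| = 1 when bP = a − bP, i.e. P = a/(2b).
P = 3340/(2·19) = 3340/38 = 87.8947.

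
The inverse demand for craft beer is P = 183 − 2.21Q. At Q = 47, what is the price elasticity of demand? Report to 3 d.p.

At Q = 47, P = 183 − 2.21(47) = 79.13.
dP/dQ = −2.21, so dQ/dP = 1/(−2.21) = -0.452.
ε = (dQ/dP)(P/Q) = (-0.452)(79.13/47).

-0.762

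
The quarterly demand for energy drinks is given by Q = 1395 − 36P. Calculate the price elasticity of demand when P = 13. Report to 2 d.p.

At P = 13, Q = 927.
dQ/dP = −36.
ε = (dQ/dP)(P/Q) = (-36)(13/927).
|ε| < 1, so demand is inelastic at this price.

-0.50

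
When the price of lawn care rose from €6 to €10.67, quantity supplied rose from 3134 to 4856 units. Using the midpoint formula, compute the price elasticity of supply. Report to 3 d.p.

ΔQ = 4856 − 3134 = 1722; ΔP = 10.67 − 6 = 4.67.
Midpoints: P̄ = 8.34, Q̄ = 3995.0.
ε_s = (ΔQ/ΔP)(P̄/Q̄) = (1722/4.67)(8.34/3995.0).

0.769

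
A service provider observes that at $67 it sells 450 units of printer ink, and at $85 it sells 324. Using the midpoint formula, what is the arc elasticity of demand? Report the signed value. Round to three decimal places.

ΔQ = 324 − 450 = -126; ΔP = 85 − 67 = 18.
Midpoints: P̄ = 76.00, Q̄ = 387.0.
ε = (ΔQ/ΔP)(P̄/Q̄) = (-126/18)(76.00/387.0).

-1.375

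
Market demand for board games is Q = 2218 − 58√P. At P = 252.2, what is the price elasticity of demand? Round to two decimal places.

At P = 252.2, Q = 1296.913.
dQ/dP = −58/(2√P) = -1.826.
ε = (dQ/dP)(P/Q) = (-1.826)(252.2/1296.913).
|ε| < 1, so demand is inelastic at this price.

-0.36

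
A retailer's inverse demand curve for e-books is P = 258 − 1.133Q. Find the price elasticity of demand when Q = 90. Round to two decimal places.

-1.53

At Q = 90, P = 258 − 1.133(90) = 156.03.
dP/dQ = −1.133, so dQ/dP = 1/(−1.133) = -0.883.
ε = (dQ/dP)(P/Q) = (-0.883)(156.03/90).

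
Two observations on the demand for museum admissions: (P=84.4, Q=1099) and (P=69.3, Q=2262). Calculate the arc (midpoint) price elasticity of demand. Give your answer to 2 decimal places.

ΔQ = 2262 − 1099 = 1163; ΔP = 69.3 − 84.4 = -15.1.
Midpoints: P̄ = 76.85, Q̄ = 1680.5.
ε = (ΔQ/ΔP)(P̄/Q̄) = (1163/-15.1)(76.85/1680.5).

-3.52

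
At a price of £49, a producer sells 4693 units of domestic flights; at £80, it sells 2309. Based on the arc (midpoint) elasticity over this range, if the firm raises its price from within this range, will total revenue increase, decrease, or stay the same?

decrease

Arc ε = (-2384/31)(64.50/3501.0) ≈ -1.417.
|ε| = 1.42 > 1, so demand is elastic. A price rise therefore reduces total revenue.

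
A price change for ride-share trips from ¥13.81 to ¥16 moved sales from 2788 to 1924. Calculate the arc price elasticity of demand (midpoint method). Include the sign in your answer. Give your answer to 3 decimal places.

-2.496

ΔQ = 1924 − 2788 = -864; ΔP = 16 − 13.81 = 2.19.
Midpoints: P̄ = 14.91, Q̄ = 2356.0.
ε = (ΔQ/ΔP)(P̄/Q̄) = (-864/2.19)(14.91/2356.0).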